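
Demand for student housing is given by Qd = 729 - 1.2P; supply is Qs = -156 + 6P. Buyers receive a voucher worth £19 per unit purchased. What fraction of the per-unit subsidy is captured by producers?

Pre-subsidy: 729 - 1.2P = -156 + 6P gives P* = 1475/12, Q* = 581.5.
With the rebate, buyers effectively pay Pb = Ps − 19, where Ps is the price sellers receive.
Demand in terms of Ps becomes Qd = 729 − 1.2(Ps − 19) = 751.8 - 1.2Ps. Setting this equal to supply: 751.8 - 1.2Ps = -156 + 6Ps, so Ps = 1513/12.
Buyers pay Pb = 1513/12 − 19 = 1285/12; Q' = -156 + 6·(1513/12) = 600.5.
Buyers' price falls by P* − Pb = 1475/12 − 1285/12 = 95/6; sellers' price rises by Ps − P* = 1513/12 − 1475/12 = 19/6.
So producers capture (19/6)/19 = 1/6 of each unit of subsidy.

Producer share = 1/6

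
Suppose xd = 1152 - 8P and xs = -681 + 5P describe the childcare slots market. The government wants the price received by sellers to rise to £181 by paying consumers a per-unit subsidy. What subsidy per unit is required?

At a seller price of 181, quantity supplied is -681 + 5·181 = 224.
Buyers absorb 224 only when they pay Pb with 1152 − 8·Pb = 224, i.e. Pb = 116.
s = Ps − Pb = 181 − 116 = 65.

Required subsidy s = £65 per unit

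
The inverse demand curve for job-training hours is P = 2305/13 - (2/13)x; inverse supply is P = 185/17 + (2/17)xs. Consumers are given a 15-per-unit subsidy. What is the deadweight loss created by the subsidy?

Deadweight loss = 414.375

Pre-subsidy: 2305/13 - (2/13)x = 185/17 + (2/17)x gives x* = 613 and P* = 83.
With the rebate, buyers effectively pay Pb = Ps − 15, where Ps is the price sellers receive.
On the curves, Pb = 2305/13 - (2/13)x and Ps = 185/17 + (2/17)x; the wedge Ps − Pb = 15 gives 185/17 + (2/17)x − (2305/13 - (2/13)x) = 15, so x' = 668.25.
Then Pb = 2305/13 − (2/13)·668.25 = 74.5 and Ps = 185/17 + (2/17)·668.25 = 89.5.
The subsidy expands output by 668.25 − 613 = 55.25 past the efficient level; on those units the gap between marginal cost and willingness to pay runs from 0 up to 15.
DWL = ½ × 15 × 55.25 = 414.375.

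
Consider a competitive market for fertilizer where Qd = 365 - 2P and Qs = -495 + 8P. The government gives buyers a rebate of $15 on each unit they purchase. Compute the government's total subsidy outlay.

Pre-subsidy: 365 - 2P = -495 + 8P gives P* = 86, Q* = 193.
With the rebate, buyers effectively pay Pb = Ps − 15, where Ps is the price sellers receive.
Demand in terms of Ps becomes Qd = 365 − 2(Ps − 15) = 395 - 2Ps. Setting this equal to supply: 395 - 2Ps = -495 + 8Ps, so Ps = 89.
Buyers pay Pb = 89 − 15 = 74; Q' = -495 + 8·89 = 217.
Government outlay = subsidy × quantity = 15 × 217 = 3255.

Government cost = $3255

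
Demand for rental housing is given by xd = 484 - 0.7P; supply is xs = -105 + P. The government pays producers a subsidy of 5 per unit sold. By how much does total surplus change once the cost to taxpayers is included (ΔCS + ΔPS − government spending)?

Pre-subsidy: 484 - 0.7P = -105 + P gives P* = 5890/17, x* = 4105/17.
With the subsidy, sellers receive Ps = Pb + 5 for each unit, where Pb is the price buyers pay.
Supply in terms of Pb becomes xs = -105 + 1(Pb + 5) = -100 + Pb. Setting this equal to demand: 484 - 0.7Pb = -100 + Pb, so Pb = 5840/17.
Sellers receive Ps = 5840/17 + 5 = 5925/17; x' = 484 − 0.7·(5840/17) = 4140/17.
ΔCS = ½(4105/17 + 4140/17)(5890/17 − 5840/17) = 12125/17; ΔPS = ½(4105/17 + 4140/17)(5925/17 − 5890/17) = 16975/34.
Government spending = 5 × 4140/17 = 20700/17.
Net change = 12125/17 + 16975/34 − 20700/17 = -175/34. The loss equals the DWL triangle ½·5·35/17.

Net change in total surplus = -175/34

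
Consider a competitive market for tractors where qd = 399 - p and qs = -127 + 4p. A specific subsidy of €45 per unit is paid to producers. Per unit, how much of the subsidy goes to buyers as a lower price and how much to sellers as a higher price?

Buyers gain €36 per unit; sellers gain €9 per unit

Pre-subsidy: 399 - p = -127 + 4p gives p* = 105.2, q* = 293.8.
With the subsidy, sellers receive ps = pb + 45 for each unit, where pb is the price buyers pay.
Supply in terms of pb becomes qs = -127 + 4(pb + 45) = 53 + 4pb. Setting this equal to demand: 399 - pb = 53 + 4pb, so pb = 69.2.
Sellers receive ps = 69.2 + 45 = 114.2; q' = 399 − 1·69.2 = 329.8.
Buyers' price falls by p* − pb = 105.2 − 69.2 = 36; sellers' price rises by ps − p* = 114.2 − 105.2 = 9.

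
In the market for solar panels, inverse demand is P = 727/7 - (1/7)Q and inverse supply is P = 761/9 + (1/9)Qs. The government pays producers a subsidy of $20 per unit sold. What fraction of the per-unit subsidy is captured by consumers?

Pre-subsidy: 727/7 - (1/7)Q = 761/9 + (1/9)Q gives Q* = 76 and P* = 93.
With the subsidy, sellers receive Ps = Pb + 20 for each unit, where Pb is the price buyers pay.
On the curves, Pb = 727/7 - (1/7)Q and Ps = 761/9 + (1/9)Q; the wedge Ps − Pb = 20 gives 761/9 + (1/9)Q − (727/7 - (1/7)Q) = 20, so Q' = 154.75.
Then Pb = 727/7 − (1/7)·154.75 = 81.75 and Ps = 761/9 + (1/9)·154.75 = 101.75.
Buyers' price falls by P* − Pb = 93 − 81.75 = 11.25; sellers' price rises by Ps − P* = 101.75 − 93 = 8.75.
So consumers capture 11.25/20 = 0.5625 of each unit of subsidy.

Consumer share = 0.5625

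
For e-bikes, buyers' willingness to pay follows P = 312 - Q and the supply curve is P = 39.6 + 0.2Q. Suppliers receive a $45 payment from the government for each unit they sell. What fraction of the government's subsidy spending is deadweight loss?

Pre-subsidy: 312 - Q = 39.6 + 0.2Q gives Q* = 227 and P* = 85.
With the subsidy, sellers receive Ps = Pb + 45 for each unit, where Pb is the price buyers pay.
On the curves, Pb = 312 - Q and Ps = 39.6 + 0.2Q; the wedge Ps − Pb = 45 gives 39.6 + 0.2Q − (312 - Q) = 45, so Q' = 264.5.
Then Pb = 312 − 1·264.5 = 47.5 and Ps = 39.6 + 0.2·264.5 = 92.5.
ΔCS = ½(227 + 264.5)(85 − 47.5) = 9215.625; ΔPS = ½(227 + 264.5)(92.5 − 85) = 1843.125.
Government spending = 45 × 264.5 = 11902.5.
DWL = ½ × 45 × (264.5 − 227) = 843.75; fraction = 843.75 / 11902.5 = 75/1058.

DWL / government spending = 75/1058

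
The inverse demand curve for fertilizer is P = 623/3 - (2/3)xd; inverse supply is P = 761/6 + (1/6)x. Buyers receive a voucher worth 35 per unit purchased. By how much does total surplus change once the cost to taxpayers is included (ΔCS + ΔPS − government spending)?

Pre-subsidy: 623/3 - (2/3)x = 761/6 + (1/6)x gives x* = 97 and P* = 143.
With the rebate, buyers effectively pay Pb = Ps − 35, where Ps is the price sellers receive.
On the curves, Pb = 623/3 - (2/3)x and Ps = 761/6 + (1/6)x; the wedge Ps − Pb = 35 gives 761/6 + (1/6)x − (623/3 - (2/3)x) = 35, so x' = 139.
Then Pb = 623/3 − (2/3)·139 = 115 and Ps = 761/6 + (1/6)·139 = 150.
ΔCS = ½(97 + 139)(143 − 115) = 3304; ΔPS = ½(97 + 139)(150 − 143) = 826.
Government spending = 35 × 139 = 4865.
Net change = 3304 + 826 − 4865 = -735. The loss equals the DWL triangle ½·35·42.

Net change in total surplus = -735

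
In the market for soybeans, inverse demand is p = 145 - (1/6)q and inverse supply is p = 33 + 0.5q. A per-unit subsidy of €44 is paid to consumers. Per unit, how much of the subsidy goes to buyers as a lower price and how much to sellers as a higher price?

Buyers gain €11 per unit; sellers gain €33 per unit

Pre-subsidy: 145 - (1/6)q = 33 + 0.5q gives q* = 168 and p* = 117.
With the rebate, buyers effectively pay pb = ps − 44, where ps is the price sellers receive.
On the curves, pb = 145 - (1/6)q and ps = 33 + 0.5q; the wedge ps − pb = 44 gives 33 + 0.5q − (145 - (1/6)q) = 44, so q' = 234.
Then pb = 145 − (1/6)·234 = 106 and ps = 33 + 0.5·234 = 150.
Buyers' price falls by p* − pb = 117 − 106 = 11; sellers' price rises by ps − p* = 150 − 117 = 33.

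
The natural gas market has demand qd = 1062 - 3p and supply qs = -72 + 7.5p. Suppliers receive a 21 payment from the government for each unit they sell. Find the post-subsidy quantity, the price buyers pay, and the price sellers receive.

Pre-subsidy: 1062 - 3p = -72 + 7.5p gives p* = 108, q* = 738.
With the subsidy, sellers receive ps = pb + 21 for each unit, where pb is the price buyers pay.
Supply in terms of pb becomes qs = -72 + 7.5(pb + 21) = 85.5 + 7.5pb. Setting this equal to demand: 1062 - 3pb = 85.5 + 7.5pb, so pb = 93.
Sellers receive ps = 93 + 21 = 114; q' = 1062 − 3·93 = 783.

q' = 783; buyers pay 93; sellers receive 114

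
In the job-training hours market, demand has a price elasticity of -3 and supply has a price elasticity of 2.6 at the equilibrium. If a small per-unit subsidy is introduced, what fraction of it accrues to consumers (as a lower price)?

For a small subsidy around the equilibrium, the benefit split depends on the relative slopes, which at a point are proportional to the elasticities.
Buyer share = εs/(εs + |εd|) = 2.6/(2.6 + 3) = 13/28; seller share = |εd|/(εs + |εd|) = 15/28.

Consumer share = 13/28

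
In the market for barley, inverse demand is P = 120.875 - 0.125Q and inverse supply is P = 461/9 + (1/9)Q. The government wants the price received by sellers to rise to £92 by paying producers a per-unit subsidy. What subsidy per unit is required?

At a seller price of 92, quantity supplied is -461 + 9·92 = 367.
Buyers absorb 367 only when they pay Pb = 120.875 − 0.125·367 = 75.
s = Ps − Pb = 92 − 75 = 17.

Required subsidy s = £17 per unit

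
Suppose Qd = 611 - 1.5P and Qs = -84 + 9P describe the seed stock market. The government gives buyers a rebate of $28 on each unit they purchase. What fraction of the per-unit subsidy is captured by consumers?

Consumer share = 6/7

Pre-subsidy: 611 - 1.5P = -84 + 9P gives P* = 1390/21, Q* = 3582/7.
With the rebate, buyers effectively pay Pb = Ps − 28, where Ps is the price sellers receive.
Demand in terms of Ps becomes Qd = 611 − 1.5(Ps − 28) = 653 - 1.5Ps. Setting this equal to supply: 653 - 1.5Ps = -84 + 9Ps, so Ps = 1474/21.
Buyers pay Pb = 1474/21 − 28 = 886/21; Q' = -84 + 9·(1474/21) = 3834/7.
Buyers' price falls by P* − Pb = 1390/21 − 886/21 = 24; sellers' price rises by Ps − P* = 1474/21 − 1390/21 = 4.
So consumers capture 24/28 = 6/7 of each unit of subsidy.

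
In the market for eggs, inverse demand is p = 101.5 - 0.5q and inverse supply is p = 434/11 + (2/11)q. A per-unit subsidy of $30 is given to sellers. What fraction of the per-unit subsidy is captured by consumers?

Consumer share = 11/15

Pre-subsidy: 101.5 - 0.5q = 434/11 + (2/11)q gives q* = 91 and p* = 56.
With the subsidy, sellers receive ps = pb + 30 for each unit, where pb is the price buyers pay.
On the curves, pb = 101.5 - 0.5q and ps = 434/11 + (2/11)q; the wedge ps − pb = 30 gives 434/11 + (2/11)q − (101.5 - 0.5q) = 30, so q' = 135.
Then pb = 101.5 − 0.5·135 = 34 and ps = 434/11 + (2/11)·135 = 64.
Buyers' price falls by p* − pb = 56 − 34 = 22; sellers' price rises by ps − p* = 64 − 56 = 8.
So consumers capture 22/30 = 11/15 of each unit of subsidy.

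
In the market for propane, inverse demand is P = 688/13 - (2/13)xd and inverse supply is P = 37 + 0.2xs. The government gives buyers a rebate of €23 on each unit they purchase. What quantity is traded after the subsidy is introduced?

x' = 110

Pre-subsidy: 688/13 - (2/13)x = 37 + 0.2x gives x* = 45 and P* = 46.
With the rebate, buyers effectively pay Pb = Ps − 23, where Ps is the price sellers receive.
On the curves, Pb = 688/13 - (2/13)x and Ps = 37 + 0.2x; the wedge Ps − Pb = 23 gives 37 + 0.2x − (688/13 - (2/13)x) = 23, so x' = 110.
Then Pb = 688/13 − (2/13)·110 = 36 and Ps = 37 + 0.2·110 = 59.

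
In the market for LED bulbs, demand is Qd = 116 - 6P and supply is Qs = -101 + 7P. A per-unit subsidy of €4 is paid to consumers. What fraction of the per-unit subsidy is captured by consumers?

Pre-subsidy: 116 - 6P = -101 + 7P gives P* = 217/13, Q* = 206/13.
With the rebate, buyers effectively pay Pb = Ps − 4, where Ps is the price sellers receive.
Demand in terms of Ps becomes Qd = 116 − 6(Ps − 4) = 140 - 6Ps. Setting this equal to supply: 140 - 6Ps = -101 + 7Ps, so Ps = 241/13.
Buyers pay Pb = 241/13 − 4 = 189/13; Q' = -101 + 7·(241/13) = 374/13.
Buyers' price falls by P* − Pb = 217/13 − 189/13 = 28/13; sellers' price rises by Ps − P* = 241/13 − 217/13 = 24/13.
So consumers capture (28/13)/4 = 7/13 of each unit of subsidy.

Consumer share = 7/13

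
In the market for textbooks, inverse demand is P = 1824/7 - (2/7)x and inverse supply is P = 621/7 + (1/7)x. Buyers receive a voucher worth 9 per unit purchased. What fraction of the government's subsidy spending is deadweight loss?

Pre-subsidy: 1824/7 - (2/7)x = 621/7 + (1/7)x gives x* = 401 and P* = 146.
With the rebate, buyers effectively pay Pb = Ps − 9, where Ps is the price sellers receive.
On the curves, Pb = 1824/7 - (2/7)x and Ps = 621/7 + (1/7)x; the wedge Ps − Pb = 9 gives 621/7 + (1/7)x − (1824/7 - (2/7)x) = 9, so x' = 422.
Then Pb = 1824/7 − (2/7)·422 = 140 and Ps = 621/7 + (1/7)·422 = 149.
ΔCS = ½(401 + 422)(146 − 140) = 2469; ΔPS = ½(401 + 422)(149 − 146) = 1234.5.
Government spending = 9 × 422 = 3798.
DWL = ½ × 9 × (422 − 401) = 94.5; fraction = 94.5 / 3798 = 21/844.

DWL / government spending = 21/844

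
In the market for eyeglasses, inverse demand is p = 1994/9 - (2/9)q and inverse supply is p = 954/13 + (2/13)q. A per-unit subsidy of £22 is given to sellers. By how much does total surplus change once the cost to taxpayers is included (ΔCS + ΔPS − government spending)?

Net change in total surplus = -£643.5

Pre-subsidy: 1994/9 - (2/9)q = 954/13 + (2/13)q gives q* = 394 and p* = 134.
With the subsidy, sellers receive ps = pb + 22 for each unit, where pb is the price buyers pay.
On the curves, pb = 1994/9 - (2/9)q and ps = 954/13 + (2/13)q; the wedge ps − pb = 22 gives 954/13 + (2/13)q − (1994/9 - (2/9)q) = 22, so q' = 452.5.
Then pb = 1994/9 − (2/9)·452.5 = 121 and ps = 954/13 + (2/13)·452.5 = 143.
ΔCS = ½(394 + 452.5)(134 − 121) = 5502.25; ΔPS = ½(394 + 452.5)(143 − 134) = 3809.25.
Government spending = 22 × 452.5 = 9955.
Net change = 5502.25 + 3809.25 − 9955 = -643.5. The loss equals the DWL triangle ½·22·58.5.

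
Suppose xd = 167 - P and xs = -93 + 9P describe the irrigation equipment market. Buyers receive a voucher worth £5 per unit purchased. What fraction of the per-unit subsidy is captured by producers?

Pre-subsidy: 167 - P = -93 + 9P gives P* = 26, x* = 141.
With the rebate, buyers effectively pay Pb = Ps − 5, where Ps is the price sellers receive.
Demand in terms of Ps becomes xd = 167 − 1(Ps − 5) = 172 - Ps. Setting this equal to supply: 172 - Ps = -93 + 9Ps, so Ps = 26.5.
Buyers pay Pb = 26.5 − 5 = 21.5; x' = -93 + 9·26.5 = 145.5.
Buyers' price falls by P* − Pb = 26 − 21.5 = 4.5; sellers' price rises by Ps − P* = 26.5 − 26 = 0.5.
So producers capture 0.5/5 = 0.1 of each unit of subsidy.

Producer share = 0.1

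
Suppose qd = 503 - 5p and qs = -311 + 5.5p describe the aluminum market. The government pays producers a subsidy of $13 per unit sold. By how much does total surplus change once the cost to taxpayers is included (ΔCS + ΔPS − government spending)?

Pre-subsidy: 503 - 5p = -311 + 5.5p gives p* = 1628/21, q* = 2423/21.
With the subsidy, sellers receive ps = pb + 13 for each unit, where pb is the price buyers pay.
Supply in terms of pb becomes qs = -311 + 5.5(pb + 13) = -239.5 + 5.5pb. Setting this equal to demand: 503 - 5pb = -239.5 + 5.5pb, so pb = 495/7.
Sellers receive ps = 495/7 + 13 = 586/7; q' = 503 − 5·(495/7) = 1046/7.
ΔCS = ½(2423/21 + 1046/7)(1628/21 − 495/7) = 795223/882; ΔPS = ½(2423/21 + 1046/7)(586/7 − 1628/21) = 361465/441.
Government spending = 13 × 1046/7 = 13598/7.
Net change = 795223/882 + 361465/441 − 13598/7 = -9295/42. The loss equals the DWL triangle ½·13·715/21.

Net change in total surplus = -9295/42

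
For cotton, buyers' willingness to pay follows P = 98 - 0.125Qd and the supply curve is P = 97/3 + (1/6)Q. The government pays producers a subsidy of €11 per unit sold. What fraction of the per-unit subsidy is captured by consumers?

Pre-subsidy: 98 - 0.125Q = 97/3 + (1/6)Q gives Q* = 1576/7 and P* = 489/7.
With the subsidy, sellers receive Ps = Pb + 11 for each unit, where Pb is the price buyers pay.
On the curves, Pb = 98 - 0.125Q and Ps = 97/3 + (1/6)Q; the wedge Ps − Pb = 11 gives 97/3 + (1/6)Q − (98 - 0.125Q) = 11, so Q' = 1840/7.
Then Pb = 98 − 0.125·(1840/7) = 456/7 and Ps = 97/3 + (1/6)·(1840/7) = 533/7.
Buyers' price falls by P* − Pb = 489/7 − 456/7 = 33/7; sellers' price rises by Ps − P* = 533/7 − 489/7 = 44/7.
So consumers capture (33/7)/11 = 3/7 of each unit of subsidy.

Consumer share = 3/7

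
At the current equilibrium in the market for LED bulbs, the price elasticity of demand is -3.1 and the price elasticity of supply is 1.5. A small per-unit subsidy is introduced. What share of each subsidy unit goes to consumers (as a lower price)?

Consumer share = 15/46

For a small subsidy around the equilibrium, the benefit split depends on the relative slopes, which at a point are proportional to the elasticities.
Buyer share = εs/(εs + |εd|) = 1.5/(1.5 + 3.1) = 15/46; seller share = |εd|/(εs + |εd|) = 31/46.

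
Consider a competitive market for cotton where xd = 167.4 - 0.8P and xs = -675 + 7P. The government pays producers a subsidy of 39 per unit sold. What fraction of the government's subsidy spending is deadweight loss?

DWL / government spending = 14/109

Pre-subsidy: 167.4 - 0.8P = -675 + 7P gives P* = 108, x* = 81.
With the subsidy, sellers receive Ps = Pb + 39 for each unit, where Pb is the price buyers pay.
Supply in terms of Pb becomes xs = -675 + 7(Pb + 39) = -402 + 7Pb. Setting this equal to demand: 167.4 - 0.8Pb = -402 + 7Pb, so Pb = 73.
Sellers receive Ps = 73 + 39 = 112; x' = 167.4 − 0.8·73 = 109.
ΔCS = ½(81 + 109)(108 − 73) = 3325; ΔPS = ½(81 + 109)(112 − 108) = 380.
Government spending = 39 × 109 = 4251.
DWL = ½ × 39 × (109 − 81) = 546; fraction = 546 / 4251 = 14/109.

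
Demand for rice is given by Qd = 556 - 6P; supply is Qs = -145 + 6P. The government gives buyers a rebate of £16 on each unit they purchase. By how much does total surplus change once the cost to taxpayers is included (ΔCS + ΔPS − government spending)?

Net change in total surplus = -£384

Pre-subsidy: 556 - 6P = -145 + 6P gives P* = 701/12, Q* = 205.5.
With the rebate, buyers effectively pay Pb = Ps − 16, where Ps is the price sellers receive.
Demand in terms of Ps becomes Qd = 556 − 6(Ps − 16) = 652 - 6Ps. Setting this equal to supply: 652 - 6Ps = -145 + 6Ps, so Ps = 797/12.
Buyers pay Pb = 797/12 − 16 = 605/12; Q' = -145 + 6·(797/12) = 253.5.
ΔCS = ½(205.5 + 253.5)(701/12 − 605/12) = 1836; ΔPS = ½(205.5 + 253.5)(797/12 − 701/12) = 1836.
Government spending = 16 × 253.5 = 4056.
Net change = 1836 + 1836 − 4056 = -384. The loss equals the DWL triangle ½·16·48.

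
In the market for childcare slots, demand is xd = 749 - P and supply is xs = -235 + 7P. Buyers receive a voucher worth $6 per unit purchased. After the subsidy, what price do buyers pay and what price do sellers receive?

Pre-subsidy: 749 - P = -235 + 7P gives P* = 123, x* = 626.
With the rebate, buyers effectively pay Pb = Ps − 6, where Ps is the price sellers receive.
Demand in terms of Ps becomes xd = 749 − 1(Ps − 6) = 755 - Ps. Setting this equal to supply: 755 - Ps = -235 + 7Ps, so Ps = 123.75.
Buyers pay Pb = 123.75 − 6 = 117.75; x' = -235 + 7·123.75 = 631.25.

Buyers pay $117.75; sellers receive $123.75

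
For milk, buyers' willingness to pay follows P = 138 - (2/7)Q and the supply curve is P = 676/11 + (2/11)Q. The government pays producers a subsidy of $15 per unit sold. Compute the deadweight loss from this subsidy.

Deadweight loss = $240.625

Pre-subsidy: 138 - (2/7)Q = 676/11 + (2/11)Q gives Q* = 2947/18 and P* = 821/9.
With the subsidy, sellers receive Ps = Pb + 15 for each unit, where Pb is the price buyers pay.
On the curves, Pb = 138 - (2/7)Q and Ps = 676/11 + (2/11)Q; the wedge Ps − Pb = 15 gives 676/11 + (2/11)Q − (138 - (2/7)Q) = 15, so Q' = 7049/36.
Then Pb = 138 − (2/7)·(7049/36) = 1477/18 and Ps = 676/11 + (2/11)·(7049/36) = 1747/18.
The subsidy expands output by 7049/36 − 2947/18 = 385/12 past the efficient level; on those units the gap between marginal cost and willingness to pay runs from 0 up to 15.
DWL = ½ × 15 × 385/12 = 240.625.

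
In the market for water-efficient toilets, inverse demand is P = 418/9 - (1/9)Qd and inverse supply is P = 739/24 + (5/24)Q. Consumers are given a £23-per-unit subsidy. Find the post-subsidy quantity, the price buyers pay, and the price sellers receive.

Pre-subsidy: 418/9 - (1/9)Q = 739/24 + (5/24)Q gives Q* = 49 and P* = 41.
With the rebate, buyers effectively pay Pb = Ps − 23, where Ps is the price sellers receive.
On the curves, Pb = 418/9 - (1/9)Q and Ps = 739/24 + (5/24)Q; the wedge Ps − Pb = 23 gives 739/24 + (5/24)Q − (418/9 - (1/9)Q) = 23, so Q' = 121.
Then Pb = 418/9 − (1/9)·121 = 33 and Ps = 739/24 + (5/24)·121 = 56.

Q' = 121; buyers pay £33; sellers receive £56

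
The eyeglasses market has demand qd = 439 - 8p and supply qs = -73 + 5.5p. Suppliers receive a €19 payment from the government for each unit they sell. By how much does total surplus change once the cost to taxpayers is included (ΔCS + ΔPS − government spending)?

Net change in total surplus = -15884/27

Pre-subsidy: 439 - 8p = -73 + 5.5p gives p* = 1024/27, q* = 3661/27.
With the subsidy, sellers receive ps = pb + 19 for each unit, where pb is the price buyers pay.
Supply in terms of pb becomes qs = -73 + 5.5(pb + 19) = 31.5 + 5.5pb. Setting this equal to demand: 439 - 8pb = 31.5 + 5.5pb, so pb = 815/27.
Sellers receive ps = 815/27 + 19 = 1328/27; q' = 439 − 8·(815/27) = 5333/27.
ΔCS = ½(3661/27 + 5333/27)(1024/27 − 815/27) = 313291/243; ΔPS = ½(3661/27 + 5333/27)(1328/27 − 1024/27) = 455696/243.
Government spending = 19 × 5333/27 = 101327/27.
Net change = 313291/243 + 455696/243 − 101327/27 = -15884/27. The loss equals the DWL triangle ½·19·1672/27.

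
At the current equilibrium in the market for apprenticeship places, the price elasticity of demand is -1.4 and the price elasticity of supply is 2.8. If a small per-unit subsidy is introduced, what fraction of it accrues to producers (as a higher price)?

Producer share = 1/3

For a small subsidy around the equilibrium, the benefit split depends on the relative slopes, which at a point are proportional to the elasticities.
Buyer share = εs/(εs + |εd|) = 2.8/(2.8 + 1.4) = 2/3; seller share = |εd|/(εs + |εd|) = 1/3.
So producers capture 1/3 of the subsidy.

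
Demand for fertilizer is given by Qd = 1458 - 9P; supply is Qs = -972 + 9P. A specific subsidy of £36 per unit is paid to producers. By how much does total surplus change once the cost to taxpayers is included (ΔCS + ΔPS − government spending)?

Pre-subsidy: 1458 - 9P = -972 + 9P gives P* = 135, Q* = 243.
With the subsidy, sellers receive Ps = Pb + 36 for each unit, where Pb is the price buyers pay.
Supply in terms of Pb becomes Qs = -972 + 9(Pb + 36) = -648 + 9Pb. Setting this equal to demand: 1458 - 9Pb = -648 + 9Pb, so Pb = 117.
Sellers receive Ps = 117 + 36 = 153; Q' = 1458 − 9·117 = 405.
ΔCS = ½(243 + 405)(135 − 117) = 5832; ΔPS = ½(243 + 405)(153 − 135) = 5832.
Government spending = 36 × 405 = 14580.
Net change = 5832 + 5832 − 14580 = -2916. The loss equals the DWL triangle ½·36·162.

Net change in total surplus = -£2916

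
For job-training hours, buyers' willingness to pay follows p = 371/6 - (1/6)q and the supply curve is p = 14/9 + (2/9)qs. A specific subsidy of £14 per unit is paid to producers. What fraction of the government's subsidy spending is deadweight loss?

Pre-subsidy: 371/6 - (1/6)q = 14/9 + (2/9)q gives q* = 155 and p* = 36.
With the subsidy, sellers receive ps = pb + 14 for each unit, where pb is the price buyers pay.
On the curves, pb = 371/6 - (1/6)q and ps = 14/9 + (2/9)q; the wedge ps − pb = 14 gives 14/9 + (2/9)q − (371/6 - (1/6)q) = 14, so q' = 191.
Then pb = 371/6 − (1/6)·191 = 30 and ps = 14/9 + (2/9)·191 = 44.
ΔCS = ½(155 + 191)(36 − 30) = 1038; ΔPS = ½(155 + 191)(44 − 36) = 1384.
Government spending = 14 × 191 = 2674.
DWL = ½ × 14 × (191 − 155) = 252; fraction = 252 / 2674 = 18/191.

DWL / government spending = 18/191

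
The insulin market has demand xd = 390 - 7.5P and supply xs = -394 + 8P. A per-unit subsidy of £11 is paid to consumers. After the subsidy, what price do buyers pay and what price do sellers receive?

Buyers pay 1392/31; sellers receive 1733/31

Pre-subsidy: 390 - 7.5P = -394 + 8P gives P* = 1568/31, x* = 330/31.
With the rebate, buyers effectively pay Pb = Ps − 11, where Ps is the price sellers receive.
Demand in terms of Ps becomes xd = 390 − 7.5(Ps − 11) = 472.5 - 7.5Ps. Setting this equal to supply: 472.5 - 7.5Ps = -394 + 8Ps, so Ps = 1733/31.
Buyers pay Pb = 1733/31 − 11 = 1392/31; x' = -394 + 8·(1733/31) = 1650/31.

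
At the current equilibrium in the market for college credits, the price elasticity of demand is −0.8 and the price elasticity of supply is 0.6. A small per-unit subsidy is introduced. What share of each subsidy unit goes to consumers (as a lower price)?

For a small subsidy around the equilibrium, the benefit split depends on the relative slopes, which at a point are proportional to the elasticities.
Buyer share = εs/(εs + |εd|) = 0.6/(0.6 + 0.8) = 3/7; seller share = |εd|/(εs + |εd|) = 4/7.

Consumer share = 3/7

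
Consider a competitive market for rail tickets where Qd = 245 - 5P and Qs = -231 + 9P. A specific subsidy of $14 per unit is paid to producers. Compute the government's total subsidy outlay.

Pre-subsidy: 245 - 5P = -231 + 9P gives P* = 34, Q* = 75.
With the subsidy, sellers receive Ps = Pb + 14 for each unit, where Pb is the price buyers pay.
Supply in terms of Pb becomes Qs = -231 + 9(Pb + 14) = -105 + 9Pb. Setting this equal to demand: 245 - 5Pb = -105 + 9Pb, so Pb = 25.
Sellers receive Ps = 25 + 14 = 39; Q' = 245 − 5·25 = 120.
Government outlay = subsidy × quantity = 14 × 120 = 1680.

Government cost = $1680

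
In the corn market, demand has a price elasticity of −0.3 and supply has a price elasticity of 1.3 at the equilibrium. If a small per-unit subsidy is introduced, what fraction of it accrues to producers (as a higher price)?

For a small subsidy around the equilibrium, the benefit split depends on the relative slopes, which at a point are proportional to the elasticities.
Buyer share = εs/(εs + |εd|) = 1.3/(1.3 + 0.3) = 0.8125; seller share = |εd|/(εs + |εd|) = 0.1875.
So producers capture 0.1875 of the subsidy.

Producer share = 0.1875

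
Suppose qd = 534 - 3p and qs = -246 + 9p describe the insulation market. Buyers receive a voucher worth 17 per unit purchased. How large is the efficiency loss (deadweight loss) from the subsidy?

Deadweight loss = 325.125

Pre-subsidy: 534 - 3p = -246 + 9p gives p* = 65, q* = 339.
With the rebate, buyers effectively pay pb = ps − 17, where ps is the price sellers receive.
Demand in terms of ps becomes qd = 534 − 3(ps − 17) = 585 - 3ps. Setting this equal to supply: 585 - 3ps = -246 + 9ps, so ps = 69.25.
Buyers pay pb = 69.25 − 17 = 52.25; q' = -246 + 9·69.25 = 377.25.
The subsidy expands output by 377.25 − 339 = 38.25 past the efficient level; on those units the gap between marginal cost and willingness to pay runs from 0 up to 17.
DWL = ½ × 17 × 38.25 = 325.125.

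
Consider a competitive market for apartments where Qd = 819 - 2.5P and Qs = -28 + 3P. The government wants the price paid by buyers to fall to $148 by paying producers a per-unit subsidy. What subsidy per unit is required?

Required subsidy s = $11 per unit

At a buyer price of 148, quantity demanded is 819 − 2.5·148 = 449.
Sellers supply 449 only when they receive Ps with -28 + 3·Ps = 449, i.e. Ps = 159.
s = Ps − Pb = 159 − 148 = 11.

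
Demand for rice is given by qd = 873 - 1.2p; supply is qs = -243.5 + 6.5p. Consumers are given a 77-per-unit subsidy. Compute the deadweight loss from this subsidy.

Pre-subsidy: 873 - 1.2p = -243.5 + 6.5p gives p* = 145, q* = 699.
With the rebate, buyers effectively pay pb = ps − 77, where ps is the price sellers receive.
Demand in terms of ps becomes qd = 873 − 1.2(ps − 77) = 965.4 - 1.2ps. Setting this equal to supply: 965.4 - 1.2ps = -243.5 + 6.5ps, so ps = 157.
Buyers pay pb = 157 − 77 = 80; q' = -243.5 + 6.5·157 = 777.
The subsidy expands output by 777 − 699 = 78 past the efficient level; on those units the gap between marginal cost and willingness to pay runs from 0 up to 77.
DWL = ½ × 77 × 78 = 3003.

Deadweight loss = 3003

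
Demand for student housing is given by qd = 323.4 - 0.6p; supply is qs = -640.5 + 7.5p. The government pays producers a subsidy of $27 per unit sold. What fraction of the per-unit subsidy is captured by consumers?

Pre-subsidy: 323.4 - 0.6p = -640.5 + 7.5p gives p* = 119, q* = 252.
With the subsidy, sellers receive ps = pb + 27 for each unit, where pb is the price buyers pay.
Supply in terms of pb becomes qs = -640.5 + 7.5(pb + 27) = -438 + 7.5pb. Setting this equal to demand: 323.4 - 0.6pb = -438 + 7.5pb, so pb = 94.
Sellers receive ps = 94 + 27 = 121; q' = 323.4 − 0.6·94 = 267.
Buyers' price falls by p* − pb = 119 − 94 = 25; sellers' price rises by ps − p* = 121 − 119 = 2.
So consumers capture 25/27 = 25/27 of each unit of subsidy.

Consumer share = 25/27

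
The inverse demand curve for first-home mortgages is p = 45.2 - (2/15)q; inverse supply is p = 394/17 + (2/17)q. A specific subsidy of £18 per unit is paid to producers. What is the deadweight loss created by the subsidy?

Deadweight loss = £645.46875

Pre-subsidy: 45.2 - (2/15)q = 394/17 + (2/17)q gives q* = 87.75 and p* = 33.5.
With the subsidy, sellers receive ps = pb + 18 for each unit, where pb is the price buyers pay.
On the curves, pb = 45.2 - (2/15)q and ps = 394/17 + (2/17)q; the wedge ps − pb = 18 gives 394/17 + (2/17)q − (45.2 - (2/15)q) = 18, so q' = 159.46875.
Then pb = 45.2 − (2/15)·159.46875 = 23.9375 and ps = 394/17 + (2/17)·159.46875 = 41.9375.
The subsidy expands output by 159.46875 − 87.75 = 71.71875 past the efficient level; on those units the gap between marginal cost and willingness to pay runs from 0 up to 18.
DWL = ½ × 18 × 71.71875 = 645.46875.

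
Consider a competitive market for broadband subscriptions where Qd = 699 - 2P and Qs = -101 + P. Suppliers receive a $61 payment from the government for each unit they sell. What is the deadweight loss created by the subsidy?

Deadweight loss = 3721/3

Pre-subsidy: 699 - 2P = -101 + P gives P* = 800/3, Q* = 497/3.
With the subsidy, sellers receive Ps = Pb + 61 for each unit, where Pb is the price buyers pay.
Supply in terms of Pb becomes Qs = -101 + 1(Pb + 61) = -40 + Pb. Setting this equal to demand: 699 - 2Pb = -40 + Pb, so Pb = 739/3.
Sellers receive Ps = 739/3 + 61 = 922/3; Q' = 699 − 2·(739/3) = 619/3.
The subsidy expands output by 619/3 − 497/3 = 122/3 past the efficient level; on those units the gap between marginal cost and willingness to pay runs from 0 up to 61.
DWL = ½ × 61 × 122/3 = 3721/3.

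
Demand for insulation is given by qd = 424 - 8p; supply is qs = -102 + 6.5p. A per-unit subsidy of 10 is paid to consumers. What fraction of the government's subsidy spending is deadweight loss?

Pre-subsidy: 424 - 8p = -102 + 6.5p gives p* = 1052/29, q* = 3880/29.
With the rebate, buyers effectively pay pb = ps − 10, where ps is the price sellers receive.
Demand in terms of ps becomes qd = 424 − 8(ps − 10) = 504 - 8ps. Setting this equal to supply: 504 - 8ps = -102 + 6.5ps, so ps = 1212/29.
Buyers pay pb = 1212/29 − 10 = 922/29; q' = -102 + 6.5·(1212/29) = 4920/29.
ΔCS = ½(3880/29 + 4920/29)(1052/29 − 922/29) = 572000/841; ΔPS = ½(3880/29 + 4920/29)(1212/29 − 1052/29) = 704000/841.
Government spending = 10 × 4920/29 = 49200/29.
DWL = ½ × 10 × (4920/29 − 3880/29) = 5200/29; fraction = (5200/29) / (49200/29) = 13/123.

DWL / government spending = 13/123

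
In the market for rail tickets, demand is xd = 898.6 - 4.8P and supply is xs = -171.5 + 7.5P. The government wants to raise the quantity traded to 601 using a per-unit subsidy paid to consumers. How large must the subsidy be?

Required subsidy s = 41 per unit

At x = 601, invert demand for the buyer price: Pb = (898.6 − 601)/4.8 = 62; invert supply for the seller price: Ps = (601 − (-171.5))/7.5 = 103.
The subsidy must fill the gap: s = Ps − Pb = 103 − 62 = 41.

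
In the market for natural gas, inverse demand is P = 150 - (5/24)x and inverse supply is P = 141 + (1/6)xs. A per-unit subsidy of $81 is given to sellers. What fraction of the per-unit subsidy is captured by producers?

Producer share = 4/9

Pre-subsidy: 150 - (5/24)x = 141 + (1/6)x gives x* = 24 and P* = 145.
With the subsidy, sellers receive Ps = Pb + 81 for each unit, where Pb is the price buyers pay.
On the curves, Pb = 150 - (5/24)x and Ps = 141 + (1/6)x; the wedge Ps − Pb = 81 gives 141 + (1/6)x − (150 - (5/24)x) = 81, so x' = 240.
Then Pb = 150 − (5/24)·240 = 100 and Ps = 141 + (1/6)·240 = 181.
Buyers' price falls by P* − Pb = 145 − 100 = 45; sellers' price rises by Ps − P* = 181 − 145 = 36.
So producers capture 36/81 = 4/9 of each unit of subsidy.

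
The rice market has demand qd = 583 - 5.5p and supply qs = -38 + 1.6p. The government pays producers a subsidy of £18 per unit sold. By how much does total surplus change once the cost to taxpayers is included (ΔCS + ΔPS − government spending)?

Net change in total surplus = -14256/71

Pre-subsidy: 583 - 5.5p = -38 + 1.6p gives p* = 6210/71, q* = 7238/71.
With the subsidy, sellers receive ps = pb + 18 for each unit, where pb is the price buyers pay.
Supply in terms of pb becomes qs = -38 + 1.6(pb + 18) = -9.2 + 1.6pb. Setting this equal to demand: 583 - 5.5pb = -9.2 + 1.6pb, so pb = 5922/71.
Sellers receive ps = 5922/71 + 18 = 7200/71; q' = 583 − 5.5·(5922/71) = 8822/71.
ΔCS = ½(7238/71 + 8822/71)(6210/71 − 5922/71) = 2312640/5041; ΔPS = ½(7238/71 + 8822/71)(7200/71 − 6210/71) = 7949700/5041.
Government spending = 18 × 8822/71 = 158796/71.
Net change = 2312640/5041 + 7949700/5041 − 158796/71 = -14256/71. The loss equals the DWL triangle ½·18·1584/71.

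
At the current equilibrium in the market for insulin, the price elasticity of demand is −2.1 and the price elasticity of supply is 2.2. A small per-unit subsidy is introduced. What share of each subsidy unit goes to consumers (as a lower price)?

For a small subsidy around the equilibrium, the benefit split depends on the relative slopes, which at a point are proportional to the elasticities.
Buyer share = εs/(εs + |εd|) = 2.2/(2.2 + 2.1) = 22/43; seller share = |εd|/(εs + |εd|) = 21/43.

Consumer share = 22/43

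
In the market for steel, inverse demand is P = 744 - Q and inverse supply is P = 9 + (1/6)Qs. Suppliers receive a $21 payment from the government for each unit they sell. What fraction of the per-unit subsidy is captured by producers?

Pre-subsidy: 744 - Q = 9 + (1/6)Q gives Q* = 630 and P* = 114.
With the subsidy, sellers receive Ps = Pb + 21 for each unit, where Pb is the price buyers pay.
On the curves, Pb = 744 - Q and Ps = 9 + (1/6)Q; the wedge Ps − Pb = 21 gives 9 + (1/6)Q − (744 - Q) = 21, so Q' = 648.
Then Pb = 744 − 1·648 = 96 and Ps = 9 + (1/6)·648 = 117.
Buyers' price falls by P* − Pb = 114 − 96 = 18; sellers' price rises by Ps − P* = 117 − 114 = 3.
So producers capture 3/21 = 1/7 of each unit of subsidy.

Producer share = 1/7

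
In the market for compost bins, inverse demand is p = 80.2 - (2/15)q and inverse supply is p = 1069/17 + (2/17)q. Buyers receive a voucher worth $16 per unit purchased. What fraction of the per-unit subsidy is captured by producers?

Producer share = 0.46875

Pre-subsidy: 80.2 - (2/15)q = 1069/17 + (2/17)q gives q* = 69 and p* = 71.
With the rebate, buyers effectively pay pb = ps − 16, where ps is the price sellers receive.
On the curves, pb = 80.2 - (2/15)q and ps = 1069/17 + (2/17)q; the wedge ps − pb = 16 gives 1069/17 + (2/17)q − (80.2 - (2/15)q) = 16, so q' = 132.75.
Then pb = 80.2 − (2/15)·132.75 = 62.5 and ps = 1069/17 + (2/17)·132.75 = 78.5.
Buyers' price falls by p* − pb = 71 − 62.5 = 8.5; sellers' price rises by ps − p* = 78.5 − 71 = 7.5.
So producers capture 7.5/16 = 0.46875 of each unit of subsidy.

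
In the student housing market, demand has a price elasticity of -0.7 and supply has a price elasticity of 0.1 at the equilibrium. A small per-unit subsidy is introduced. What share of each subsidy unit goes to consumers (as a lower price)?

For a small subsidy around the equilibrium, the benefit split depends on the relative slopes, which at a point are proportional to the elasticities.
Buyer share = εs/(εs + |εd|) = 0.1/(0.1 + 0.7) = 0.125; seller share = |εd|/(εs + |εd|) = 0.875.

Consumer share = 0.125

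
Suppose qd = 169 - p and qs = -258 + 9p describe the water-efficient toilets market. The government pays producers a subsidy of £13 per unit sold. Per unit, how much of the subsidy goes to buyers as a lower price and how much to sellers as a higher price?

Pre-subsidy: 169 - p = -258 + 9p gives p* = 42.7, q* = 126.3.
With the subsidy, sellers receive ps = pb + 13 for each unit, where pb is the price buyers pay.
Supply in terms of pb becomes qs = -258 + 9(pb + 13) = -141 + 9pb. Setting this equal to demand: 169 - pb = -141 + 9pb, so pb = 31.
Sellers receive ps = 31 + 13 = 44; q' = 169 − 1·31 = 138.
Buyers' price falls by p* − pb = 42.7 − 31 = 11.7; sellers' price rises by ps − p* = 44 − 42.7 = 1.3.

Buyers gain £11.7 per unit; sellers gain £1.3 per unit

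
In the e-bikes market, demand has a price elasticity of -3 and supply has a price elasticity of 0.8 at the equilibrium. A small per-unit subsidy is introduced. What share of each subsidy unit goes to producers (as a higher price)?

For a small subsidy around the equilibrium, the benefit split depends on the relative slopes, which at a point are proportional to the elasticities.
Buyer share = εs/(εs + |εd|) = 0.8/(0.8 + 3) = 4/19; seller share = |εd|/(εs + |εd|) = 15/19.
So producers capture 15/19 of the subsidy.

Producer share = 15/19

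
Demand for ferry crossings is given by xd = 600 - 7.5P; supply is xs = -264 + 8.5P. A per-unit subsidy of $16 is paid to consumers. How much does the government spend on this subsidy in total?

Pre-subsidy: 600 - 7.5P = -264 + 8.5P gives P* = 54, x* = 195.
With the rebate, buyers effectively pay Pb = Ps − 16, where Ps is the price sellers receive.
Demand in terms of Ps becomes xd = 600 − 7.5(Ps − 16) = 720 - 7.5Ps. Setting this equal to supply: 720 - 7.5Ps = -264 + 8.5Ps, so Ps = 61.5.
Buyers pay Pb = 61.5 − 16 = 45.5; x' = -264 + 8.5·61.5 = 258.75.
Government outlay = subsidy × quantity = 16 × 258.75 = 4140.

Government cost = $4140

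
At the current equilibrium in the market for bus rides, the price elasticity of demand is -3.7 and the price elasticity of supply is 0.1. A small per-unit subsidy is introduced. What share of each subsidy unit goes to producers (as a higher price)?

Producer share = 37/38

For a small subsidy around the equilibrium, the benefit split depends on the relative slopes, which at a point are proportional to the elasticities.
Buyer share = εs/(εs + |εd|) = 0.1/(0.1 + 3.7) = 1/38; seller share = |εd|/(εs + |εd|) = 37/38.
So producers capture 37/38 of the subsidy.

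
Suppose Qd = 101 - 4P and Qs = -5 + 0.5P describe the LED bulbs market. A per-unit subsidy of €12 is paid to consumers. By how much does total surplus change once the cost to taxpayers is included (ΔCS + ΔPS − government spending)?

Net change in total surplus = -€32

Pre-subsidy: 101 - 4P = -5 + 0.5P gives P* = 212/9, Q* = 61/9.
With the rebate, buyers effectively pay Pb = Ps − 12, where Ps is the price sellers receive.
Demand in terms of Ps becomes Qd = 101 − 4(Ps − 12) = 149 - 4Ps. Setting this equal to supply: 149 - 4Ps = -5 + 0.5Ps, so Ps = 308/9.
Buyers pay Pb = 308/9 − 12 = 200/9; Q' = -5 + 0.5·(308/9) = 109/9.
ΔCS = ½(61/9 + 109/9)(212/9 − 200/9) = 340/27; ΔPS = ½(61/9 + 109/9)(308/9 − 212/9) = 2720/27.
Government spending = 12 × 109/9 = 436/3.
Net change = 340/27 + 2720/27 − 436/3 = -32. The loss equals the DWL triangle ½·12·16/3.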